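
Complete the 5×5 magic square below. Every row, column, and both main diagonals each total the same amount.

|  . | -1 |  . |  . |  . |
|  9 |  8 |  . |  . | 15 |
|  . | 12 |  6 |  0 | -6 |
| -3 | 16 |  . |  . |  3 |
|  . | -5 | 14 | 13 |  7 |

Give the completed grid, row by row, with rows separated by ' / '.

5 -1 -2 17 11 / 9 8 2 -4 15 / 18 12 6 0 -6 / -3 16 10 4 3 / 1 -5 14 13 7

Column 2 is already complete: -1 + 8 + 12 + 16 + -5 = 30, so that is the magic constant.
From row 3, 30 − (12 + 6 + 0 + (-6)) gives (3,1) = 18.
The remaining cell in row 5 is (5,1) = 30 − 29 = 1.
From column 1, 30 − (9 + 18 + (-3) + 1) gives (1,1) = 5.
Column 5 needs 30; the known cells sum to 19, so (1,5) = 11.
Main diagonal must total 30; the given cells sum to 26, so (4,4) = 4.
From anti-diagonal, 30 − (11 + 6 + 16 + 1) gives (2,4) = -4.
Row 2 must total 30; the given cells sum to 28, so (2,3) = 2.
Row 4: -3 + 16 + 4 + 3 + ? = 30, so (4,3) = 10.
Using column 3: 2 + 6 + 10 + 14 + ? → (1,3) = 30 − 32 = -2.
The remaining cell in column 4 is (1,4) = 30 − 13 = 17.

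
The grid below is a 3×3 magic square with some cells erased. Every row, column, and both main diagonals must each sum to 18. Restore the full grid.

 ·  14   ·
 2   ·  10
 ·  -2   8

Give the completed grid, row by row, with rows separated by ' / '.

4 14 0 / 2 6 10 / 12 -2 8

From row 2, 18 − (2 + 10) gives (2,2) = 6.
Row 3 needs 18; the known cells sum to 6, so (3,1) = 12.
From column 1, 18 − (2 + 12) gives (1,1) = 4.
From column 3, 18 − (10 + 8) gives (1,3) = 0.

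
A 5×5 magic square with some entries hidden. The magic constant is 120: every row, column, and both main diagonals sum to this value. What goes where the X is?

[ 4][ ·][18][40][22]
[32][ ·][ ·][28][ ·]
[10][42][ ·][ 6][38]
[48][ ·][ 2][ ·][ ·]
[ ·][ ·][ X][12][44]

30

The remaining cell in row 1 is (1,2) = 120 − 84 = 36.
Row 3 needs 120; the known cells sum to 96, so (3,3) = 24.
The remaining cell in column 1 is (5,1) = 120 − 94 = 26.
The remaining cell in column 4 is (4,4) = 120 − 86 = 34.
The remaining cell in main diagonal is (2,2) = 120 − 106 = 14.
Anti-diagonal must total 120; the given cells sum to 100, so (4,2) = 20.
Using row 4: 48 + 20 + 2 + 34 + ? → (4,5) = 120 − 104 = 16.
From column 2, 120 − (36 + 14 + 42 + 20) gives (5,2) = 8.
Column 5: 22 + 38 + 16 + 44 + ? = 120, so (2,5) = 0.
Row 2 must total 120; the given cells sum to 74, so (2,3) = 46.
Using row 5: 26 + 8 + 12 + 44 + ? → (5,3) = 120 − 90 = 30.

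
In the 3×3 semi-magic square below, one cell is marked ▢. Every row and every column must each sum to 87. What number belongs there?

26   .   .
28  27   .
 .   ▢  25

29

The remaining cell in row 2 is (2,3) = 87 − 55 = 32.
Column 1 must total 87; the given cells sum to 54, so (3,1) = 33.
Column 3 must total 87; the given cells sum to 57, so (1,3) = 30.
Row 1 must total 87; the given cells sum to 56, so (1,2) = 31.
Using row 3: 33 + 25 + ? → (3,2) = 87 − 58 = 29.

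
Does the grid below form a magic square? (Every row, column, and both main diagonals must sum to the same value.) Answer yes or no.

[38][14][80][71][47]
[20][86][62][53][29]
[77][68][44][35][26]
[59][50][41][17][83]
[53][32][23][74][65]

No — column 3 sums to 250 but anti-diagonal sums to 247.

Row 1: 38 + 14 + 80 + 71 + 47 = 250.
Row 2: 20 + 86 + 62 + 53 + 29 = 250.
Row 3: 77 + 68 + 44 + 35 + 26 = 250.
Row 4: 59 + 50 + 41 + 17 + 83 = 250.
Row 5: 53 + 32 + 23 + 74 + 65 = 247.
Column 1: 38 + 20 + 77 + 59 + 53 = 247.
Column 2: 14 + 86 + 68 + 50 + 32 = 250.
Column 3: 80 + 62 + 44 + 41 + 23 = 250.
Column 4: 71 + 53 + 35 + 17 + 74 = 250.
Column 5: 47 + 29 + 26 + 83 + 65 = 250.
Main diagonal: 38 + 86 + 44 + 17 + 65 = 250.
Anti-diagonal: 47 + 53 + 44 + 50 + 53 = 247.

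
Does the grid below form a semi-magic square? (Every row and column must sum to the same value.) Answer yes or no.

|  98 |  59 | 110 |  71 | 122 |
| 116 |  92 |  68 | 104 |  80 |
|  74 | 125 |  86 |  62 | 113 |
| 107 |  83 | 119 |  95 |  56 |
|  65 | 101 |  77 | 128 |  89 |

Row 1: 98 + 59 + 110 + 71 + 122 = 460.
Row 2: 116 + 92 + 68 + 104 + 80 = 460.
Row 3: 74 + 125 + 86 + 62 + 113 = 460.
Row 4: 107 + 83 + 119 + 95 + 56 = 460.
Row 5: 65 + 101 + 77 + 128 + 89 = 460.
Column 1: 98 + 116 + 74 + 107 + 65 = 460.
Column 2: 59 + 92 + 125 + 83 + 101 = 460.
Column 3: 110 + 68 + 86 + 119 + 77 = 460.
Column 4: 71 + 104 + 62 + 95 + 128 = 460.
Column 5: 122 + 80 + 113 + 56 + 89 = 460.
All lines sum to 460.

Yes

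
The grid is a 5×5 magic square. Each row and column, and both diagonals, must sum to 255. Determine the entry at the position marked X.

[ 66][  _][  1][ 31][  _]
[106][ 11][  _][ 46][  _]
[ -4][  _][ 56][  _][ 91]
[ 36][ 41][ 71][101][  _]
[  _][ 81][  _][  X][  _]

Using row 4: 36 + 41 + 71 + 101 + ? → (4,5) = 255 − 249 = 6.
Column 1 needs 255; the known cells sum to 204, so (5,1) = 51.
From main diagonal, 255 − (66 + 11 + 56 + 101) gives (5,5) = 21.
From anti-diagonal, 255 − (46 + 56 + 41 + 51) gives (1,5) = 61.
Row 1: 66 + 1 + 31 + 61 + ? = 255, so (1,2) = 96.
Using column 2: 96 + 11 + 41 + 81 + ? → (3,2) = 255 − 229 = 26.
The remaining cell in column 5 is (2,5) = 255 − 179 = 76.
Row 2: 106 + 11 + 46 + 76 + ? = 255, so (2,3) = 16.
Using row 3: -4 + 26 + 56 + 91 + ? → (3,4) = 255 − 169 = 86.
Column 3: 1 + 16 + 56 + 71 + ? = 255, so (5,3) = 111.
Column 4 must total 255; the given cells sum to 264, so (5,4) = -9.

-9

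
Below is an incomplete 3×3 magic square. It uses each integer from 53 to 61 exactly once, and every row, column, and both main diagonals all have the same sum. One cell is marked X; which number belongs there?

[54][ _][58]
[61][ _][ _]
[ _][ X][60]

55

The entries are 53 through 61, which sum to 513, so each line sums to 513/3 = 171.
Row 1: 54 + 58 + ? = 171, so (1,2) = 59.
The remaining cell in column 1 is (3,1) = 171 − 115 = 56.
Column 3: 58 + 60 + ? = 171, so (2,3) = 53.
Main diagonal: 54 + 60 + ? = 171, so (2,2) = 57.
Row 3 needs 171; the known cells sum to 116, so (3,2) = 55.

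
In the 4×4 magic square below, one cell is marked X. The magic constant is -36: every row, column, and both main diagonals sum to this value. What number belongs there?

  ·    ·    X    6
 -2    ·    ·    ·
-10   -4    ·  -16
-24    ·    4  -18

-20

From row 3, -36 − (-10 + (-4) + (-16)) gives (3,3) = -6.
Using row 4: -24 + 4 + (-18) + ? → (4,2) = -36 − (-38) = 2.
Column 1 must total -36; the given cells sum to -36, so (1,1) = 0.
From column 4, -36 − (6 + (-16) + (-18)) gives (2,4) = -8.
From main diagonal, -36 − (0 + (-6) + (-18)) gives (2,2) = -12.
Anti-diagonal must total -36; the given cells sum to -22, so (2,3) = -14.
Using column 2: -12 + (-4) + 2 + ? → (1,2) = -36 − (-14) = -22.
Column 3 needs -36; the known cells sum to -16, so (1,3) = -20.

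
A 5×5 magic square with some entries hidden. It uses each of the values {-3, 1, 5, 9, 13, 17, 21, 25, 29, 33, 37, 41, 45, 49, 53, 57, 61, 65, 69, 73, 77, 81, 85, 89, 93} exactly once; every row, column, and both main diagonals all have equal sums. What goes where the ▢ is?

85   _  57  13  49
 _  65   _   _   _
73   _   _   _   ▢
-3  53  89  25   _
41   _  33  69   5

17

The 25 entries sum to 1125, so each line sums to 1125/5 = 225.
Row 1: 85 + 57 + 13 + 49 + ? = 225, so (1,2) = 21.
Row 4: -3 + 53 + 89 + 25 + ? = 225, so (4,5) = 61.
Row 5 needs 225; the known cells sum to 148, so (5,2) = 77.
Column 1 must total 225; the given cells sum to 196, so (2,1) = 29.
From column 2, 225 − (21 + 65 + 53 + 77) gives (3,2) = 9.
Using main diagonal: 85 + 65 + 25 + 5 + ? → (3,3) = 225 − 180 = 45.
Using anti-diagonal: 49 + 45 + 53 + 41 + ? → (2,4) = 225 − 188 = 37.
Using column 3: 57 + 45 + 89 + 33 + ? → (2,3) = 225 − 224 = 1.
Column 4: 13 + 37 + 25 + 69 + ? = 225, so (3,4) = 81.
Using row 2: 29 + 65 + 1 + 37 + ? → (2,5) = 225 − 132 = 93.
Using row 3: 73 + 9 + 45 + 81 + ? → (3,5) = 225 − 208 = 17.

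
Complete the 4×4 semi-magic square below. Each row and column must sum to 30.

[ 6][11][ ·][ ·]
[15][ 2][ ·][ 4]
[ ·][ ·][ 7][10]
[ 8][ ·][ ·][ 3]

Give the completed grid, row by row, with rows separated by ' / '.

6 11 0 13 / 15 2 9 4 / 1 12 7 10 / 8 5 14 3

Using row 2: 15 + 2 + 4 + ? → (2,3) = 30 − 21 = 9.
Column 1 must total 30; the given cells sum to 29, so (3,1) = 1.
From column 4, 30 − (4 + 10 + 3) gives (1,4) = 13.
From row 1, 30 − (6 + 11 + 13) gives (1,3) = 0.
Row 3: 1 + 7 + 10 + ? = 30, so (3,2) = 12.
Using column 2: 11 + 2 + 12 + ? → (4,2) = 30 − 25 = 5.
Column 3: 0 + 9 + 7 + ? = 30, so (4,3) = 14.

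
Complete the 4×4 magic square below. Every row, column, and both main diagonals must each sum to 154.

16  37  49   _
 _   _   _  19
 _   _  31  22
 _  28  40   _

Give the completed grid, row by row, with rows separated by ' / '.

Using row 1: 16 + 37 + 49 + ? → (1,4) = 154 − 102 = 52.
From column 3, 154 − (49 + 31 + 40) gives (2,3) = 34.
The remaining cell in column 4 is (4,4) = 154 − 93 = 61.
Main diagonal needs 154; the known cells sum to 108, so (2,2) = 46.
Row 2 must total 154; the given cells sum to 99, so (2,1) = 55.
The remaining cell in row 4 is (4,1) = 154 − 129 = 25.
Using column 1: 16 + 55 + 25 + ? → (3,1) = 154 − 96 = 58.
The remaining cell in column 2 is (3,2) = 154 − 111 = 43.

16 37 49 52 / 55 46 34 19 / 58 43 31 22 / 25 28 40 61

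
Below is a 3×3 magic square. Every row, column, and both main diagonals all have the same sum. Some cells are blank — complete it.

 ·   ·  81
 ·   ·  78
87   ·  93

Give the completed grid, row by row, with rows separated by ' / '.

Column 3 is already complete: 81 + 78 + 93 = 252, so that is the magic constant.
The remaining cell in row 3 is (3,2) = 252 − 180 = 72.
From anti-diagonal, 252 − (81 + 87) gives (2,2) = 84.
Row 2: 84 + 78 + ? = 252, so (2,1) = 90.
Column 1 must total 252; the given cells sum to 177, so (1,1) = 75.
Column 2 must total 252; the given cells sum to 156, so (1,2) = 96.

75 96 81 / 90 84 78 / 87 72 93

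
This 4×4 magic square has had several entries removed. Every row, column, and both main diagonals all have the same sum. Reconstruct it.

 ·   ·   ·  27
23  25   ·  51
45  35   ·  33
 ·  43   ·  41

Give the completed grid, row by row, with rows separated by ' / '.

Column 4 is already complete: 27 + 51 + 33 + 41 = 152, so that is the magic constant.
Row 2 must total 152; the given cells sum to 99, so (2,3) = 53.
Row 3: 45 + 35 + 33 + ? = 152, so (3,3) = 39.
Column 2: 25 + 35 + 43 + ? = 152, so (1,2) = 49.
Main diagonal: 25 + 39 + 41 + ? = 152, so (1,1) = 47.
Anti-diagonal: 27 + 53 + 35 + ? = 152, so (4,1) = 37.
Row 1: 47 + 49 + 27 + ? = 152, so (1,3) = 29.
Row 4 must total 152; the given cells sum to 121, so (4,3) = 31.

47 49 29 27 / 23 25 53 51 / 45 35 39 33 / 37 43 31 41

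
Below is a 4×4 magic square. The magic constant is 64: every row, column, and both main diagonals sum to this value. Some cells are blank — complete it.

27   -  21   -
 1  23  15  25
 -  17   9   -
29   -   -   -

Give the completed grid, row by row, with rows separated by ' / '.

27 13 21 3 / 1 23 15 25 / 7 17 9 31 / 29 11 19 5

Column 1 must total 64; the given cells sum to 57, so (3,1) = 7.
From column 3, 64 − (21 + 15 + 9) gives (4,3) = 19.
Main diagonal needs 64; the known cells sum to 59, so (4,4) = 5.
The remaining cell in anti-diagonal is (1,4) = 64 − 61 = 3.
The remaining cell in row 1 is (1,2) = 64 − 51 = 13.
Using row 3: 7 + 17 + 9 + ? → (3,4) = 64 − 33 = 31.
The remaining cell in row 4 is (4,2) = 64 − 53 = 11.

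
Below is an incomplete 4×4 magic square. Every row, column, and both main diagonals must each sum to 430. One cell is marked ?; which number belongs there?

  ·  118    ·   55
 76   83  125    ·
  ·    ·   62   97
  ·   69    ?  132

Using row 2: 76 + 83 + 125 + ? → (2,4) = 430 − 284 = 146.
The remaining cell in column 2 is (3,2) = 430 − 270 = 160.
Main diagonal must total 430; the given cells sum to 277, so (1,1) = 153.
Anti-diagonal needs 430; the known cells sum to 340, so (4,1) = 90.
Row 1 needs 430; the known cells sum to 326, so (1,3) = 104.
Using row 3: 160 + 62 + 97 + ? → (3,1) = 430 − 319 = 111.
Row 4 needs 430; the known cells sum to 291, so (4,3) = 139.

139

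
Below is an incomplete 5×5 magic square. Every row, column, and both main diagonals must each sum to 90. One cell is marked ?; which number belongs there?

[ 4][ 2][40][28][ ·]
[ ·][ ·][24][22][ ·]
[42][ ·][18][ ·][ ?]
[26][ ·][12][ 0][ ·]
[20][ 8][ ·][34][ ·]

-6

Row 1 must total 90; the given cells sum to 74, so (1,5) = 16.
The remaining cell in column 1 is (2,1) = 90 − 92 = -2.
Column 3 must total 90; the given cells sum to 94, so (5,3) = -4.
The remaining cell in column 4 is (3,4) = 90 − 84 = 6.
The remaining cell in anti-diagonal is (4,2) = 90 − 76 = 14.
Row 4 needs 90; the known cells sum to 52, so (4,5) = 38.
The remaining cell in row 5 is (5,5) = 90 − 58 = 32.
The remaining cell in main diagonal is (2,2) = 90 − 54 = 36.
Row 2 needs 90; the known cells sum to 80, so (2,5) = 10.
Column 2: 2 + 36 + 14 + 8 + ? = 90, so (3,2) = 30.
The remaining cell in column 5 is (3,5) = 90 − 96 = -6.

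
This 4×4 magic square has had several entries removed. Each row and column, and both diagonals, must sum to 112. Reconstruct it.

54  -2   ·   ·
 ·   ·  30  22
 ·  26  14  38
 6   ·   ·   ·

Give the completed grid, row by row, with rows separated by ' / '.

Row 3 must total 112; the given cells sum to 78, so (3,1) = 34.
From column 1, 112 − (54 + 34 + 6) gives (2,1) = 18.
Anti-diagonal needs 112; the known cells sum to 62, so (1,4) = 50.
Row 1 must total 112; the given cells sum to 102, so (1,3) = 10.
Row 2 must total 112; the given cells sum to 70, so (2,2) = 42.
Column 2 needs 112; the known cells sum to 66, so (4,2) = 46.
Column 3: 10 + 30 + 14 + ? = 112, so (4,3) = 58.
From column 4, 112 − (50 + 22 + 38) gives (4,4) = 2.

54 -2 10 50 / 18 42 30 22 / 34 26 14 38 / 6 46 58 2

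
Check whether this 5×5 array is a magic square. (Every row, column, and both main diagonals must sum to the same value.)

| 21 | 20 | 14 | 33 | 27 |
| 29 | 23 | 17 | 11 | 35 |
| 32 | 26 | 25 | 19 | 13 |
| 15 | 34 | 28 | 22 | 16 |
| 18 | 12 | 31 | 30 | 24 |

Yes

Row 1: 21 + 20 + 14 + 33 + 27 = 115.
Row 2: 29 + 23 + 17 + 11 + 35 = 115.
Row 3: 32 + 26 + 25 + 19 + 13 = 115.
Row 4: 15 + 34 + 28 + 22 + 16 = 115.
Row 5: 18 + 12 + 31 + 30 + 24 = 115.
Column 1: 21 + 29 + 32 + 15 + 18 = 115.
Column 2: 20 + 23 + 26 + 34 + 12 = 115.
Column 3: 14 + 17 + 25 + 28 + 31 = 115.
Column 4: 33 + 11 + 19 + 22 + 30 = 115.
Column 5: 27 + 35 + 13 + 16 + 24 = 115.
Main diagonal: 21 + 23 + 25 + 22 + 24 = 115.
Anti-diagonal: 27 + 11 + 25 + 34 + 18 = 115.
All lines sum to 115.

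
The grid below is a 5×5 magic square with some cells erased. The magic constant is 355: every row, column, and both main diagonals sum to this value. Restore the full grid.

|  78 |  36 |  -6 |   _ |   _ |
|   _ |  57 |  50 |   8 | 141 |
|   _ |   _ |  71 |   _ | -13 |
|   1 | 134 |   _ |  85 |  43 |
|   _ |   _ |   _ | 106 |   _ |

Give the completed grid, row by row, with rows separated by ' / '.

The remaining cell in row 2 is (2,1) = 355 − 256 = 99.
Using row 4: 1 + 134 + 85 + 43 + ? → (4,3) = 355 − 263 = 92.
From column 3, 355 − (-6 + 50 + 71 + 92) gives (5,3) = 148.
The remaining cell in main diagonal is (5,5) = 355 − 291 = 64.
Column 5 must total 355; the given cells sum to 235, so (1,5) = 120.
The remaining cell in anti-diagonal is (5,1) = 355 − 333 = 22.
Row 1: 78 + 36 + (-6) + 120 + ? = 355, so (1,4) = 127.
From row 5, 355 − (22 + 148 + 106 + 64) gives (5,2) = 15.
The remaining cell in column 1 is (3,1) = 355 − 200 = 155.
The remaining cell in column 2 is (3,2) = 355 − 242 = 113.
Column 4 needs 355; the known cells sum to 326, so (3,4) = 29.

78 36 -6 127 120 / 99 57 50 8 141 / 155 113 71 29 -13 / 1 134 92 85 43 / 22 15 148 106 64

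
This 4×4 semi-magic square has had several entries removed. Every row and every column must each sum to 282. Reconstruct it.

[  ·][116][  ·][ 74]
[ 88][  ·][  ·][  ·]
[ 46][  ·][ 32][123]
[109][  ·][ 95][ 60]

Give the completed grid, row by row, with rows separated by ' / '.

39 116 53 74 / 88 67 102 25 / 46 81 32 123 / 109 18 95 60

Row 3: 46 + 32 + 123 + ? = 282, so (3,2) = 81.
Row 4: 109 + 95 + 60 + ? = 282, so (4,2) = 18.
Column 1 must total 282; the given cells sum to 243, so (1,1) = 39.
From column 2, 282 − (116 + 81 + 18) gives (2,2) = 67.
Column 4 needs 282; the known cells sum to 257, so (2,4) = 25.
From row 1, 282 − (39 + 116 + 74) gives (1,3) = 53.
The remaining cell in row 2 is (2,3) = 282 − 180 = 102.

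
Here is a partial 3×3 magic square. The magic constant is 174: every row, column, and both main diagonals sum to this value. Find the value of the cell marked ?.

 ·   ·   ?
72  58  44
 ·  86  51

79

Row 3 must total 174; the given cells sum to 137, so (3,1) = 37.
The remaining cell in column 1 is (1,1) = 174 − 109 = 65.
Column 2 needs 174; the known cells sum to 144, so (1,2) = 30.
Column 3 needs 174; the known cells sum to 95, so (1,3) = 79.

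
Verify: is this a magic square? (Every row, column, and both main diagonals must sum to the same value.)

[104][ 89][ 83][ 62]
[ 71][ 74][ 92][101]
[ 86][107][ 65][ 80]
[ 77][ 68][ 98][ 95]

Row 1: 104 + 89 + 83 + 62 = 338.
Row 2: 71 + 74 + 92 + 101 = 338.
Row 3: 86 + 107 + 65 + 80 = 338.
Row 4: 77 + 68 + 98 + 95 = 338.
Column 1: 104 + 71 + 86 + 77 = 338.
Column 2: 89 + 74 + 107 + 68 = 338.
Column 3: 83 + 92 + 65 + 98 = 338.
Column 4: 62 + 101 + 80 + 95 = 338.
Main diagonal: 104 + 74 + 65 + 95 = 338.
Anti-diagonal: 62 + 92 + 107 + 77 = 338.
All lines sum to 338.

Yes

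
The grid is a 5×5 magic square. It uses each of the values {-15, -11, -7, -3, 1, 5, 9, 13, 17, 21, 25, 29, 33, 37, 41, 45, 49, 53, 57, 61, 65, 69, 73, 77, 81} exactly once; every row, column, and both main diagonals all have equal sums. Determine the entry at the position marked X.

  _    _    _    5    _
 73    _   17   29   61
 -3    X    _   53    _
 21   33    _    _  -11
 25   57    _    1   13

The 25 entries sum to 825, so each line sums to 825/5 = 165.
Row 2: 73 + 17 + 29 + 61 + ? = 165, so (2,2) = -15.
Using row 5: 25 + 57 + 1 + 13 + ? → (5,3) = 165 − 96 = 69.
From column 1, 165 − (73 + (-3) + 21 + 25) gives (1,1) = 49.
From column 4, 165 − (5 + 29 + 53 + 1) gives (4,4) = 77.
The remaining cell in main diagonal is (3,3) = 165 − 124 = 41.
Anti-diagonal must total 165; the given cells sum to 128, so (1,5) = 37.
Row 4: 21 + 33 + 77 + (-11) + ? = 165, so (4,3) = 45.
Using column 3: 17 + 41 + 45 + 69 + ? → (1,3) = 165 − 172 = -7.
Column 5: 37 + 61 + (-11) + 13 + ? = 165, so (3,5) = 65.
Row 1 needs 165; the known cells sum to 84, so (1,2) = 81.
Using row 3: -3 + 41 + 53 + 65 + ? → (3,2) = 165 − 156 = 9.

9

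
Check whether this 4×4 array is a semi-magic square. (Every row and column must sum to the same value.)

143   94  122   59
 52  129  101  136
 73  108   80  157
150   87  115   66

Yes

Row 1: 143 + 94 + 122 + 59 = 418.
Row 2: 52 + 129 + 101 + 136 = 418.
Row 3: 73 + 108 + 80 + 157 = 418.
Row 4: 150 + 87 + 115 + 66 = 418.
Column 1: 143 + 52 + 73 + 150 = 418.
Column 2: 94 + 129 + 108 + 87 = 418.
Column 3: 122 + 101 + 80 + 115 = 418.
Column 4: 59 + 136 + 157 + 66 = 418.
All lines sum to 418.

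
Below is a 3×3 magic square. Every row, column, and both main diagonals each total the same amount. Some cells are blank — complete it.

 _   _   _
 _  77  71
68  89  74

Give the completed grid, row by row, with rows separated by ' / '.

Row 3 is already complete: 68 + 89 + 74 = 231, so that is the magic constant.
Using row 2: 77 + 71 + ? → (2,1) = 231 − 148 = 83.
From column 1, 231 − (83 + 68) gives (1,1) = 80.
Using column 2: 77 + 89 + ? → (1,2) = 231 − 166 = 65.
Column 3 needs 231; the known cells sum to 145, so (1,3) = 86.

80 65 86 / 83 77 71 / 68 89 74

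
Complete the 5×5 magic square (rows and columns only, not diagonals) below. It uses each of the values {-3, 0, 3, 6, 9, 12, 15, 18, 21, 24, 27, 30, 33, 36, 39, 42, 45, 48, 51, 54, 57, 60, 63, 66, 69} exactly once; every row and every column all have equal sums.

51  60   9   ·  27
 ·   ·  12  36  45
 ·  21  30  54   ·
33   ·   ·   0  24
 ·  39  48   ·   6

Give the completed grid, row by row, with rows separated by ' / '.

51 60 9 18 27 / 69 3 12 36 45 / -3 21 30 54 63 / 33 42 66 0 24 / 15 39 48 57 6

The 25 entries sum to 825, so each line sums to 825/5 = 165.
Using row 1: 51 + 60 + 9 + 27 + ? → (1,4) = 165 − 147 = 18.
Column 3: 9 + 12 + 30 + 48 + ? = 165, so (4,3) = 66.
Using column 4: 18 + 36 + 54 + 0 + ? → (5,4) = 165 − 108 = 57.
From column 5, 165 − (27 + 45 + 24 + 6) gives (3,5) = 63.
Row 3: 21 + 30 + 54 + 63 + ? = 165, so (3,1) = -3.
Row 4: 33 + 66 + 0 + 24 + ? = 165, so (4,2) = 42.
The remaining cell in row 5 is (5,1) = 165 − 150 = 15.
Column 1 needs 165; the known cells sum to 96, so (2,1) = 69.
Column 2 needs 165; the known cells sum to 162, so (2,2) = 3.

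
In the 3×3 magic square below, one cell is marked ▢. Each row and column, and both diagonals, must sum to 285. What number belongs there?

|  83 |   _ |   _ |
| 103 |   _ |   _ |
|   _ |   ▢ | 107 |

79

Using column 1: 83 + 103 + ? → (3,1) = 285 − 186 = 99.
Main diagonal needs 285; the known cells sum to 190, so (2,2) = 95.
From anti-diagonal, 285 − (95 + 99) gives (1,3) = 91.
Using row 1: 83 + 91 + ? → (1,2) = 285 − 174 = 111.
Row 2 needs 285; the known cells sum to 198, so (2,3) = 87.
The remaining cell in row 3 is (3,2) = 285 − 206 = 79.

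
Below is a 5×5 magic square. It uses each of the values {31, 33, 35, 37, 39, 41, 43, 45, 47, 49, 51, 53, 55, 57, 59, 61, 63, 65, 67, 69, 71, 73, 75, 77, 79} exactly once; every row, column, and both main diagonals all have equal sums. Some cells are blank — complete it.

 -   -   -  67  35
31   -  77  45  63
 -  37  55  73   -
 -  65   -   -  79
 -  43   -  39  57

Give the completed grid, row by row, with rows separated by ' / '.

53 71 49 67 35 / 31 59 77 45 63 / 69 37 55 73 41 / 47 65 33 51 79 / 75 43 61 39 57

The 25 entries sum to 1375, so each line sums to 1375/5 = 275.
From row 2, 275 − (31 + 77 + 45 + 63) gives (2,2) = 59.
Column 2: 59 + 37 + 65 + 43 + ? = 275, so (1,2) = 71.
Column 4 needs 275; the known cells sum to 224, so (4,4) = 51.
From column 5, 275 − (35 + 63 + 79 + 57) gives (3,5) = 41.
Main diagonal: 59 + 55 + 51 + 57 + ? = 275, so (1,1) = 53.
The remaining cell in anti-diagonal is (5,1) = 275 − 200 = 75.
Using row 1: 53 + 71 + 67 + 35 + ? → (1,3) = 275 − 226 = 49.
Using row 3: 37 + 55 + 73 + 41 + ? → (3,1) = 275 − 206 = 69.
The remaining cell in row 5 is (5,3) = 275 − 214 = 61.
From column 1, 275 − (53 + 31 + 69 + 75) gives (4,1) = 47.
Using column 3: 49 + 77 + 55 + 61 + ? → (4,3) = 275 − 242 = 33.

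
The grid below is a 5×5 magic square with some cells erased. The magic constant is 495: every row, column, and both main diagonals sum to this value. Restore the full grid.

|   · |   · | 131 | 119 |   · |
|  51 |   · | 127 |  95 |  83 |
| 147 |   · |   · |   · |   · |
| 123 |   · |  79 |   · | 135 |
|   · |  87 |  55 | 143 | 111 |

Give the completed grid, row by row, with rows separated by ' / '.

From row 2, 495 − (51 + 127 + 95 + 83) gives (2,2) = 139.
Row 5 must total 495; the given cells sum to 396, so (5,1) = 99.
Column 1 must total 495; the given cells sum to 420, so (1,1) = 75.
Using column 3: 131 + 127 + 79 + 55 + ? → (3,3) = 495 − 392 = 103.
Main diagonal needs 495; the known cells sum to 428, so (4,4) = 67.
Row 4 needs 495; the known cells sum to 404, so (4,2) = 91.
From column 4, 495 − (119 + 95 + 67 + 143) gives (3,4) = 71.
Anti-diagonal needs 495; the known cells sum to 388, so (1,5) = 107.
Using row 1: 75 + 131 + 119 + 107 + ? → (1,2) = 495 − 432 = 63.
From column 2, 495 − (63 + 139 + 91 + 87) gives (3,2) = 115.
Column 5 must total 495; the given cells sum to 436, so (3,5) = 59.

75 63 131 119 107 / 51 139 127 95 83 / 147 115 103 71 59 / 123 91 79 67 135 / 99 87 55 143 111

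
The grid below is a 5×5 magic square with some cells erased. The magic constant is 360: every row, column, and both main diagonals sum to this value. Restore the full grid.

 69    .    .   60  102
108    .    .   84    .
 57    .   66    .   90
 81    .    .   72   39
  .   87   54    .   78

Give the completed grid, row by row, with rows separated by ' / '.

69 36 93 60 102 / 108 75 42 84 51 / 57 99 66 48 90 / 81 63 105 72 39 / 45 87 54 96 78

Column 1 needs 360; the known cells sum to 315, so (5,1) = 45.
Column 5 must total 360; the given cells sum to 309, so (2,5) = 51.
Using main diagonal: 69 + 66 + 72 + 78 + ? → (2,2) = 360 − 285 = 75.
Anti-diagonal needs 360; the known cells sum to 297, so (4,2) = 63.
Row 2 must total 360; the given cells sum to 318, so (2,3) = 42.
Row 4 must total 360; the given cells sum to 255, so (4,3) = 105.
Row 5: 45 + 87 + 54 + 78 + ? = 360, so (5,4) = 96.
Using column 3: 42 + 66 + 105 + 54 + ? → (1,3) = 360 − 267 = 93.
Column 4 needs 360; the known cells sum to 312, so (3,4) = 48.
Row 1 needs 360; the known cells sum to 324, so (1,2) = 36.
Row 3: 57 + 66 + 48 + 90 + ? = 360, so (3,2) = 99.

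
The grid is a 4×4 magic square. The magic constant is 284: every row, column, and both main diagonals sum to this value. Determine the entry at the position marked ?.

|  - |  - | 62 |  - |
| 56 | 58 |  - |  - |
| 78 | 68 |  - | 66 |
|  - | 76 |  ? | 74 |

Row 3: 78 + 68 + 66 + ? = 284, so (3,3) = 72.
Using column 2: 58 + 68 + 76 + ? → (1,2) = 284 − 202 = 82.
Main diagonal must total 284; the given cells sum to 204, so (1,1) = 80.
From row 1, 284 − (80 + 82 + 62) gives (1,4) = 60.
Column 1 must total 284; the given cells sum to 214, so (4,1) = 70.
Column 4 must total 284; the given cells sum to 200, so (2,4) = 84.
Anti-diagonal needs 284; the known cells sum to 198, so (2,3) = 86.
From row 4, 284 − (70 + 76 + 74) gives (4,3) = 64.

64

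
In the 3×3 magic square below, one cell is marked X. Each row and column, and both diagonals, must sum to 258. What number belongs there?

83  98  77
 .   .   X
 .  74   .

Column 2: 98 + 74 + ? = 258, so (2,2) = 86.
Main diagonal needs 258; the known cells sum to 169, so (3,3) = 89.
The remaining cell in anti-diagonal is (3,1) = 258 − 163 = 95.
Column 1 must total 258; the given cells sum to 178, so (2,1) = 80.
Column 3 needs 258; the known cells sum to 166, so (2,3) = 92.

92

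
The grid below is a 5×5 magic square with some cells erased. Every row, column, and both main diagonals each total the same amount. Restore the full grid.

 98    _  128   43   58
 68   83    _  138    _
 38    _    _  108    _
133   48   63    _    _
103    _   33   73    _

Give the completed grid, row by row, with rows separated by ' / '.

98 113 128 43 58 / 68 83 123 138 28 / 38 53 93 108 148 / 133 48 63 78 118 / 103 143 33 73 88

Column 1 is already complete: 98 + 68 + 38 + 133 + 103 = 440, so that is the magic constant.
Row 1: 98 + 128 + 43 + 58 + ? = 440, so (1,2) = 113.
Column 4 must total 440; the given cells sum to 362, so (4,4) = 78.
Anti-diagonal: 58 + 138 + 48 + 103 + ? = 440, so (3,3) = 93.
Row 4: 133 + 48 + 63 + 78 + ? = 440, so (4,5) = 118.
Column 3 needs 440; the known cells sum to 317, so (2,3) = 123.
Main diagonal needs 440; the known cells sum to 352, so (5,5) = 88.
From row 2, 440 − (68 + 83 + 123 + 138) gives (2,5) = 28.
Row 5: 103 + 33 + 73 + 88 + ? = 440, so (5,2) = 143.
Using column 2: 113 + 83 + 48 + 143 + ? → (3,2) = 440 − 387 = 53.
Column 5: 58 + 28 + 118 + 88 + ? = 440, so (3,5) = 148.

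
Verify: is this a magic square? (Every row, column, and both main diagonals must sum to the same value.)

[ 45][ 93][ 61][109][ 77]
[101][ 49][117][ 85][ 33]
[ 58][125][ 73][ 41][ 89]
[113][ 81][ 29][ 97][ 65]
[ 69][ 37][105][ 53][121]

Row 1: 45 + 93 + 61 + 109 + 77 = 385.
Row 2: 101 + 49 + 117 + 85 + 33 = 385.
Row 3: 58 + 125 + 73 + 41 + 89 = 386.
Row 4: 113 + 81 + 29 + 97 + 65 = 385.
Row 5: 69 + 37 + 105 + 53 + 121 = 385.
Column 1: 45 + 101 + 58 + 113 + 69 = 386.
Column 2: 93 + 49 + 125 + 81 + 37 = 385.
Column 3: 61 + 117 + 73 + 29 + 105 = 385.
Column 4: 109 + 85 + 41 + 97 + 53 = 385.
Column 5: 77 + 33 + 89 + 65 + 121 = 385.
Main diagonal: 45 + 49 + 73 + 97 + 121 = 385.
Anti-diagonal: 77 + 85 + 73 + 81 + 69 = 385.

No — column 1 sums to 386 but row 5 sums to 385.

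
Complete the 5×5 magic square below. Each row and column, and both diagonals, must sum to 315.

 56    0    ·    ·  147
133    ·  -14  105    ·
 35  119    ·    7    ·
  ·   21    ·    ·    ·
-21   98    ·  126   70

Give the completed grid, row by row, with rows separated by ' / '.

56 0 84 28 147 / 133 77 -14 105 14 / 35 119 63 7 91 / 112 21 140 49 -7 / -21 98 42 126 70

Row 5: -21 + 98 + 126 + 70 + ? = 315, so (5,3) = 42.
Column 1: 56 + 133 + 35 + (-21) + ? = 315, so (4,1) = 112.
Column 2 needs 315; the known cells sum to 238, so (2,2) = 77.
Anti-diagonal must total 315; the given cells sum to 252, so (3,3) = 63.
Row 2 needs 315; the known cells sum to 301, so (2,5) = 14.
Using row 3: 35 + 119 + 63 + 7 + ? → (3,5) = 315 − 224 = 91.
Column 5 needs 315; the known cells sum to 322, so (4,5) = -7.
The remaining cell in main diagonal is (4,4) = 315 − 266 = 49.
Using row 4: 112 + 21 + 49 + (-7) + ? → (4,3) = 315 − 175 = 140.
Using column 3: -14 + 63 + 140 + 42 + ? → (1,3) = 315 − 231 = 84.
From column 4, 315 − (105 + 7 + 49 + 126) gives (1,4) = 28.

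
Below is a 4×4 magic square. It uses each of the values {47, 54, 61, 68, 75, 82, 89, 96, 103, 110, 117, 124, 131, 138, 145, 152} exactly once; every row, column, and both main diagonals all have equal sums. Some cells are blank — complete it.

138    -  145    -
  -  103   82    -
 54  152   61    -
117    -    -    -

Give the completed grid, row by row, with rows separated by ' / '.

138 68 145 47 / 89 103 82 124 / 54 152 61 131 / 117 75 110 96

The 16 entries sum to 1592, so each line sums to 1592/4 = 398.
Row 3: 54 + 152 + 61 + ? = 398, so (3,4) = 131.
The remaining cell in column 1 is (2,1) = 398 − 309 = 89.
Column 3: 145 + 82 + 61 + ? = 398, so (4,3) = 110.
Main diagonal needs 398; the known cells sum to 302, so (4,4) = 96.
Anti-diagonal must total 398; the given cells sum to 351, so (1,4) = 47.
Using row 1: 138 + 145 + 47 + ? → (1,2) = 398 − 330 = 68.
Row 2 must total 398; the given cells sum to 274, so (2,4) = 124.
Using row 4: 117 + 110 + 96 + ? → (4,2) = 398 − 323 = 75.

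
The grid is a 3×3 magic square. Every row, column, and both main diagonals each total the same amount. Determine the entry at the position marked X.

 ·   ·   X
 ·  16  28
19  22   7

13

Row 3 is complete and sums to 48; that is the magic constant.
Row 2 needs 48; the known cells sum to 44, so (2,1) = 4.
The remaining cell in column 1 is (1,1) = 48 − 23 = 25.
The remaining cell in column 2 is (1,2) = 48 − 38 = 10.
The remaining cell in column 3 is (1,3) = 48 − 35 = 13.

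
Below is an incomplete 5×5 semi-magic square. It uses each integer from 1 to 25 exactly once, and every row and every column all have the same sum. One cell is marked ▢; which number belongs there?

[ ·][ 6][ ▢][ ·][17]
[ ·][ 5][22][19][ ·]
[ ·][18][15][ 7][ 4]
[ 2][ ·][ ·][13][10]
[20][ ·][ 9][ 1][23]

3

The entries are 1 through 25, which sum to 325, so each line sums to 325/5 = 65.
Row 3 needs 65; the known cells sum to 44, so (3,1) = 21.
Row 5: 20 + 9 + 1 + 23 + ? = 65, so (5,2) = 12.
Column 2 must total 65; the given cells sum to 41, so (4,2) = 24.
Column 4 needs 65; the known cells sum to 40, so (1,4) = 25.
Column 5 must total 65; the given cells sum to 54, so (2,5) = 11.
Row 2 must total 65; the given cells sum to 57, so (2,1) = 8.
Row 4: 2 + 24 + 13 + 10 + ? = 65, so (4,3) = 16.
Column 1 needs 65; the known cells sum to 51, so (1,1) = 14.
Column 3 must total 65; the given cells sum to 62, so (1,3) = 3.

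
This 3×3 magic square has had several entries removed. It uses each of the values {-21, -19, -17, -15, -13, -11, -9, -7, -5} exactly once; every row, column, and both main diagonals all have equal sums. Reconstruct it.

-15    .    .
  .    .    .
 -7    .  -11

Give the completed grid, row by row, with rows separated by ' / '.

-15 -5 -19 / -17 -13 -9 / -7 -21 -11

The 9 entries sum to -117, so each line sums to -117/3 = -39.
Row 3 needs -39; the known cells sum to -18, so (3,2) = -21.
Column 1: -15 + (-7) + ? = -39, so (2,1) = -17.
The remaining cell in main diagonal is (2,2) = -39 − (-26) = -13.
Anti-diagonal must total -39; the given cells sum to -20, so (1,3) = -19.
Using row 1: -15 + (-19) + ? → (1,2) = -39 − (-34) = -5.
The remaining cell in row 2 is (2,3) = -39 − (-30) = -9.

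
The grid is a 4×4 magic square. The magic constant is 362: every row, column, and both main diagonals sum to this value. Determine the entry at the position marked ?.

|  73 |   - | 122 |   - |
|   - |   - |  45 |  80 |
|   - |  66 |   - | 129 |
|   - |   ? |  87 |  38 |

101

Column 3 needs 362; the known cells sum to 254, so (3,3) = 108.
Column 4: 80 + 129 + 38 + ? = 362, so (1,4) = 115.
Using main diagonal: 73 + 108 + 38 + ? → (2,2) = 362 − 219 = 143.
The remaining cell in anti-diagonal is (4,1) = 362 − 226 = 136.
Row 1 needs 362; the known cells sum to 310, so (1,2) = 52.
Row 2 needs 362; the known cells sum to 268, so (2,1) = 94.
The remaining cell in row 3 is (3,1) = 362 − 303 = 59.
Row 4 needs 362; the known cells sum to 261, so (4,2) = 101.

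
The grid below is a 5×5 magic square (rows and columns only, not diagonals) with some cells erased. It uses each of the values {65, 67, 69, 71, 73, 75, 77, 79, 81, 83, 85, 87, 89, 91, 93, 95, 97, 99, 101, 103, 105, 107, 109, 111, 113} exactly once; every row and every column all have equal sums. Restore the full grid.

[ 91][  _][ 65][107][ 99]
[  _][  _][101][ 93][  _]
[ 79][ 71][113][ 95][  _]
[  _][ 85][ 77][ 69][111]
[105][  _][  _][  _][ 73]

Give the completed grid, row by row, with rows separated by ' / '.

91 83 65 107 99 / 67 109 101 93 75 / 79 71 113 95 87 / 103 85 77 69 111 / 105 97 89 81 73

The 25 entries sum to 2225, so each line sums to 2225/5 = 445.
From row 1, 445 − (91 + 65 + 107 + 99) gives (1,2) = 83.
Row 3 needs 445; the known cells sum to 358, so (3,5) = 87.
Using row 4: 85 + 77 + 69 + 111 + ? → (4,1) = 445 − 342 = 103.
Using column 1: 91 + 79 + 103 + 105 + ? → (2,1) = 445 − 378 = 67.
Using column 3: 65 + 101 + 113 + 77 + ? → (5,3) = 445 − 356 = 89.
Column 4 must total 445; the given cells sum to 364, so (5,4) = 81.
Column 5 must total 445; the given cells sum to 370, so (2,5) = 75.
The remaining cell in row 2 is (2,2) = 445 − 336 = 109.
From row 5, 445 − (105 + 89 + 81 + 73) gives (5,2) = 97.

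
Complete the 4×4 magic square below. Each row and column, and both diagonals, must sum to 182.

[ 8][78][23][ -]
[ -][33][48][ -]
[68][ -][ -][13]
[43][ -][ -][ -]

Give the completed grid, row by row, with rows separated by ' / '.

The remaining cell in row 1 is (1,4) = 182 − 109 = 73.
Column 1 must total 182; the given cells sum to 119, so (2,1) = 63.
Anti-diagonal: 73 + 48 + 43 + ? = 182, so (3,2) = 18.
From row 2, 182 − (63 + 33 + 48) gives (2,4) = 38.
Using row 3: 68 + 18 + 13 + ? → (3,3) = 182 − 99 = 83.
From column 2, 182 − (78 + 33 + 18) gives (4,2) = 53.
Column 3 needs 182; the known cells sum to 154, so (4,3) = 28.
From column 4, 182 − (73 + 38 + 13) gives (4,4) = 58.

8 78 23 73 / 63 33 48 38 / 68 18 83 13 / 43 53 28 58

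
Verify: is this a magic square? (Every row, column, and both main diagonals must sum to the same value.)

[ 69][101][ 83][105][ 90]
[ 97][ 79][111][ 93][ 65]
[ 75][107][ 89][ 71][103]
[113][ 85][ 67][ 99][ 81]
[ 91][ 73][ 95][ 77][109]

Row 1: 69 + 101 + 83 + 105 + 90 = 448.
Row 2: 97 + 79 + 111 + 93 + 65 = 445.
Row 3: 75 + 107 + 89 + 71 + 103 = 445.
Row 4: 113 + 85 + 67 + 99 + 81 = 445.
Row 5: 91 + 73 + 95 + 77 + 109 = 445.
Column 1: 69 + 97 + 75 + 113 + 91 = 445.
Column 2: 101 + 79 + 107 + 85 + 73 = 445.
Column 3: 83 + 111 + 89 + 67 + 95 = 445.
Column 4: 105 + 93 + 71 + 99 + 77 = 445.
Column 5: 90 + 65 + 103 + 81 + 109 = 448.
Main diagonal: 69 + 79 + 89 + 99 + 109 = 445.
Anti-diagonal: 90 + 93 + 89 + 85 + 91 = 448.

No — row 1 sums to 448 but row 4 sums to 445.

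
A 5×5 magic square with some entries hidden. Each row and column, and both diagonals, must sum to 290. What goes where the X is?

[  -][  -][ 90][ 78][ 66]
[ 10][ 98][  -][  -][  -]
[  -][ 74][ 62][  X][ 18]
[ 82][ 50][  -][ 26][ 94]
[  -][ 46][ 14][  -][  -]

Row 4 needs 290; the known cells sum to 252, so (4,3) = 38.
Using column 2: 98 + 74 + 50 + 46 + ? → (1,2) = 290 − 268 = 22.
The remaining cell in column 3 is (2,3) = 290 − 204 = 86.
The remaining cell in row 1 is (1,1) = 290 − 256 = 34.
From main diagonal, 290 − (34 + 98 + 62 + 26) gives (5,5) = 70.
Column 5 needs 290; the known cells sum to 248, so (2,5) = 42.
From row 2, 290 − (10 + 98 + 86 + 42) gives (2,4) = 54.
Anti-diagonal needs 290; the known cells sum to 232, so (5,1) = 58.
Using row 5: 58 + 46 + 14 + 70 + ? → (5,4) = 290 − 188 = 102.
Column 1 must total 290; the given cells sum to 184, so (3,1) = 106.
The remaining cell in column 4 is (3,4) = 290 − 260 = 30.

30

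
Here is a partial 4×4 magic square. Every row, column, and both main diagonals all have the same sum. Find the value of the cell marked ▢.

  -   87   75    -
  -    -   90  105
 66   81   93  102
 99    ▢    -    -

Row 3 is complete and sums to 342; that is the magic constant.
From column 3, 342 − (75 + 90 + 93) gives (4,3) = 84.
Using anti-diagonal: 90 + 81 + 99 + ? → (1,4) = 342 − 270 = 72.
The remaining cell in row 1 is (1,1) = 342 − 234 = 108.
From column 1, 342 − (108 + 66 + 99) gives (2,1) = 69.
From column 4, 342 − (72 + 105 + 102) gives (4,4) = 63.
Using main diagonal: 108 + 93 + 63 + ? → (2,2) = 342 − 264 = 78.
Row 4 needs 342; the known cells sum to 246, so (4,2) = 96.

96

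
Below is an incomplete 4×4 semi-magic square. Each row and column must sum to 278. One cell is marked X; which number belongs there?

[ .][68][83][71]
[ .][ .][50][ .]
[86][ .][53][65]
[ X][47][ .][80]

Using row 1: 68 + 83 + 71 + ? → (1,1) = 278 − 222 = 56.
Using row 3: 86 + 53 + 65 + ? → (3,2) = 278 − 204 = 74.
The remaining cell in column 2 is (2,2) = 278 − 189 = 89.
Column 3 must total 278; the given cells sum to 186, so (4,3) = 92.
Column 4 must total 278; the given cells sum to 216, so (2,4) = 62.
The remaining cell in row 2 is (2,1) = 278 − 201 = 77.
From row 4, 278 − (47 + 92 + 80) gives (4,1) = 59.

59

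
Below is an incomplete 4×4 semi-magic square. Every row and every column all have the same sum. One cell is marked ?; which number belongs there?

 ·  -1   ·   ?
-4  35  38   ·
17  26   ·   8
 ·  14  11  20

41

Column 2 is complete and sums to 74; that is the magic constant.
Row 2 must total 74; the given cells sum to 69, so (2,4) = 5.
Row 3: 17 + 26 + 8 + ? = 74, so (3,3) = 23.
Row 4: 14 + 11 + 20 + ? = 74, so (4,1) = 29.
Using column 1: -4 + 17 + 29 + ? → (1,1) = 74 − 42 = 32.
Using column 3: 38 + 23 + 11 + ? → (1,3) = 74 − 72 = 2.
Column 4: 5 + 8 + 20 + ? = 74, so (1,4) = 41.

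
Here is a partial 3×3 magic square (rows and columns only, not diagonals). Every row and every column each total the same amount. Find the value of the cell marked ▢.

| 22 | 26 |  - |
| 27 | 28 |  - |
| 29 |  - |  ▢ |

25

Column 1 is complete and sums to 78; that is the magic constant.
The remaining cell in row 1 is (1,3) = 78 − 48 = 30.
The remaining cell in row 2 is (2,3) = 78 − 55 = 23.
The remaining cell in column 2 is (3,2) = 78 − 54 = 24.
From column 3, 78 − (30 + 23) gives (3,3) = 25.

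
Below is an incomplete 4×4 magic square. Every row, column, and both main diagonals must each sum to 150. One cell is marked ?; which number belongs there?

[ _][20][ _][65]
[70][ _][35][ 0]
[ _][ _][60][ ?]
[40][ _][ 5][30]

55

Row 2 must total 150; the given cells sum to 105, so (2,2) = 45.
The remaining cell in row 4 is (4,2) = 150 − 75 = 75.
Using column 2: 20 + 45 + 75 + ? → (3,2) = 150 − 140 = 10.
Column 3: 35 + 60 + 5 + ? = 150, so (1,3) = 50.
From column 4, 150 − (65 + 0 + 30) gives (3,4) = 55.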